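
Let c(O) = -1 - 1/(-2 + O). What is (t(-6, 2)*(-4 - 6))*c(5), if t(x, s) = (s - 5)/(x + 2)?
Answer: 10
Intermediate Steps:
t(x, s) = (-5 + s)/(2 + x)
(t(-6, 2)*(-4 - 6))*c(5) = (((-5 + 2)/(2 - 6))*(-4 - 6))*((1 - 1*5)/(-2 + 5)) = ((-3/(-4))*(-10))*((1 - 5)/3) = (-1/4*(-3)*(-10))*((1/3)*(-4)) = ((3/4)*(-10))*(-4/3) = -15/2*(-4/3) = 10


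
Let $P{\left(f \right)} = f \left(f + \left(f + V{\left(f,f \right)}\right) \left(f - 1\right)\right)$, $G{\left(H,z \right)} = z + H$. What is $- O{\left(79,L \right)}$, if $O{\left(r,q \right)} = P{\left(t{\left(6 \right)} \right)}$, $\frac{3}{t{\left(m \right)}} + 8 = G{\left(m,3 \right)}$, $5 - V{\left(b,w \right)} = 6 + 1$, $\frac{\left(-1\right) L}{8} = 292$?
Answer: $-15$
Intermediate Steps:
$L = -2336$ ($L = \left(-8\right) 292 = -2336$)
$V{\left(b,w \right)} = -2$ ($V{\left(b,w \right)} = 5 - \left(6 + 1\right) = 5 - 7 = -2$)
$G{\left(H,z \right)} = H + z$
$t{\left(m \right)} = \frac{3}{-5 + m}$ ($t{\left(m \right)} = \frac{3}{-8 + \left(m + 3\right)} = \frac{3}{-8 + \left(3 + m\right)} = \frac{3}{-5 + m}$)
$P{\left(f \right)} = f \left(f + \left(-1 + f\right) \left(-2 + f\right)\right)$ ($P{\left(f \right)} = f \left(f + \left(f - 2\right) \left(f - 1\right)\right) = f \left(f + \left(-2 + f\right) \left(-1 + f\right)\right) = f \left(f + \left(-1 + f\right) \left(-2 + f\right)\right)$)
$O{\left(r,q \right)} = 15$ ($O{\left(r,q \right)} = \frac{3}{-5 + 6} \left(2 + \left(\frac{3}{-5 + 6}\right)^{2} - 2 \frac{3}{-5 + 6}\right) = \frac{3}{1} \left(2 + \left(\frac{3}{1}\right)^{2} - 2 \cdot \frac{3}{1}\right) = 3 \cdot 1 \left(2 + \left(3 \cdot 1\right)^{2} - 2 \cdot 3 \cdot 1\right) = 3 \left(2 + 3^{2} - 6\right) = 3 \left(2 + 9 - 6\right) = 3 \cdot 5 = 15$)
$- O{\left(79,L \right)} = \left(-1\right) 15 = -15$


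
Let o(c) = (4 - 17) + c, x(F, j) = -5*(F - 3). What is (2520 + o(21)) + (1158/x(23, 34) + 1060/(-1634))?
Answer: 102769257/40850 ≈ 2515.8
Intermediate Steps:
x(F, j) = 15 - 5*F (x(F, j) = -5*(-3 + F) = 15 - 5*F)
o(c) = -13 + c
(2520 + o(21)) + (1158/x(23, 34) + 1060/(-1634)) = (2520 + (-13 + 21)) + (1158/(15 - 5*23) + 1060/(-1634)) = (2520 + 8) + (1158/(15 - 115) + 1060*(-1/1634)) = 2528 + (1158/(-100) - 530/817) = 2528 + (1158*(-1/100) - 530/817) = 2528 + (-579/50 - 530/817) = 2528 - 499543/40850 = 102769257/40850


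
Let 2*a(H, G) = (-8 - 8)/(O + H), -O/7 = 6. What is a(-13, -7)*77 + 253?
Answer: 1321/5 ≈ 264.20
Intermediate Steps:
O = -42 (O = -7*6 = -42)
a(H, G) = -8/(-42 + H) (a(H, G) = ((-8 - 8)/(-42 + H))/2 = (-16/(-42 + H))/2 = -8/(-42 + H))
a(-13, -7)*77 + 253 = -8/(-42 - 13)*77 + 253 = -8/(-55)*77 + 253 = -8*(-1/55)*77 + 253 = (8/55)*77 + 253 = 56/5 + 253 = 1321/5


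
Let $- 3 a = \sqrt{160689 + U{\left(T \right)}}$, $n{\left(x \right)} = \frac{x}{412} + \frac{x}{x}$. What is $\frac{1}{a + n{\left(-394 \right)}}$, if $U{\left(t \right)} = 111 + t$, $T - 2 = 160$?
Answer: $- \frac{5562}{2276860901} - \frac{42436 \sqrt{160962}}{2276860901} \approx -0.00748$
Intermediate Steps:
$T = 162$ ($T = 2 + 160 = 162$)
$n{\left(x \right)} = 1 + \frac{x}{412}$ ($n{\left(x \right)} = x \frac{1}{412} + 1 = \frac{x}{412} + 1 = 1 + \frac{x}{412}$)
$a = - \frac{\sqrt{160962}}{3}$ ($a = - \frac{\sqrt{160689 + \left(111 + 162\right)}}{3} = - \frac{\sqrt{160689 + 273}}{3} = - \frac{\sqrt{160962}}{3} \approx -133.73$)
$\frac{1}{a + n{\left(-394 \right)}} = \frac{1}{- \frac{\sqrt{160962}}{3} + \left(1 + \frac{1}{412} \left(-394\right)\right)} = \frac{1}{- \frac{\sqrt{160962}}{3} + \left(1 - \frac{197}{206}\right)} = \frac{1}{- \frac{\sqrt{160962}}{3} + \frac{9}{206}} = \frac{1}{\frac{9}{206} - \frac{\sqrt{160962}}{3}}$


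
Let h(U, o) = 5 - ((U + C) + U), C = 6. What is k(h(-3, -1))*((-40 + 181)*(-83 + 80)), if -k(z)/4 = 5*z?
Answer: 42300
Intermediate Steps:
h(U, o) = -1 - 2*U (h(U, o) = 5 - ((U + 6) + U) = 5 - ((6 + U) + U) = 5 - (6 + 2*U) = 5 + (-6 - 2*U) = -1 - 2*U)
k(z) = -20*z
k(h(-3, -1))*((-40 + 181)*(-83 + 80)) = (-20*(-1 - 2*(-3)))*((-40 + 181)*(-83 + 80)) = (-20*(-1 + 6))*(141*(-3)) = -20*5*(-423) = -100*(-423) = 42300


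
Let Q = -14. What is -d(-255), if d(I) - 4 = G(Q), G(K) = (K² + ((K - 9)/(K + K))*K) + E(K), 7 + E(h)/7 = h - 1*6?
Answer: ½ ≈ 0.50000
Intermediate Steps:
E(h) = -91 + 7*h (E(h) = -49 + 7*(h - 1*6) = -49 + 7*(h - 6) = -49 + 7*(-6 + h) = -49 + (-42 + 7*h) = -91 + 7*h)
G(K) = -191/2 + K² + 15*K/2 (G(K) = (K² + ((K - 9)/(K + K))*K) + (-91 + 7*K) = (K² + ((-9 + K)/((2*K)))*K) + (-91 + 7*K) = (K² + ((-9 + K)*(1/(2*K)))*K) + (-91 + 7*K) = (K² + ((-9 + K)/(2*K))*K) + (-91 + 7*K) = (K² + (-9/2 + K/2)) + (-91 + 7*K) = (-9/2 + K² + K/2) + (-91 + 7*K) = -191/2 + K² + 15*K/2)
d(I) = -½ (d(I) = 4 + (-191/2 + (-14)² + (15/2)*(-14)) = 4 + (-191/2 + 196 - 105) = 4 - 9/2 = -½)
-d(-255) = -1*(-½) = ½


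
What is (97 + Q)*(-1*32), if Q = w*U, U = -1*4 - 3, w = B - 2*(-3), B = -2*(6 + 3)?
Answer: -5792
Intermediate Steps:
B = -18 (B = -2*9 = -18)
w = -12 (w = -18 - 2*(-3) = -18 + 6 = -12)
U = -7 (U = -4 - 3 = -7)
Q = 84 (Q = -12*(-7) = 84)
(97 + Q)*(-1*32) = (97 + 84)*(-1*32) = 181*(-32) = -5792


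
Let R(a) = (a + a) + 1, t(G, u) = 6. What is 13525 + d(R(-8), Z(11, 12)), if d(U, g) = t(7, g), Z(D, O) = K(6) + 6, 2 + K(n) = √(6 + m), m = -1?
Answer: 13531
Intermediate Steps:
R(a) = 1 + 2*a (R(a) = 2*a + 1 = 1 + 2*a)
K(n) = -2 + √5 (K(n) = -2 + √(6 - 1) = -2 + √5)
Z(D, O) = 4 + √5 (Z(D, O) = (-2 + √5) + 6 = 4 + √5)
d(U, g) = 6
13525 + d(R(-8), Z(11, 12)) = 13525 + 6 = 13531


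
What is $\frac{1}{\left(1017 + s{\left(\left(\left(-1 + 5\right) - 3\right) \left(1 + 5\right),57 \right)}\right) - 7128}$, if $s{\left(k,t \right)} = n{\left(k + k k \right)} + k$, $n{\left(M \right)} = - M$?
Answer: $- \frac{1}{6147} \approx -0.00016268$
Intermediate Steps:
$s{\left(k,t \right)} = - k^{2}$ ($s{\left(k,t \right)} = - (k + k k) + k = - (k + k^{2}) + k = \left(- k - k^{2}\right) + k = - k^{2}$)
$\frac{1}{\left(1017 + s{\left(\left(\left(-1 + 5\right) - 3\right) \left(1 + 5\right),57 \right)}\right) - 7128} = \frac{1}{\left(1017 - \left(\left(\left(-1 + 5\right) - 3\right) \left(1 + 5\right)\right)^{2}\right) - 7128} = \frac{1}{\left(1017 - \left(\left(4 - 3\right) 6\right)^{2}\right) - 7128} = \frac{1}{\left(1017 - \left(1 \cdot 6\right)^{2}\right) - 7128} = \frac{1}{\left(1017 - 6^{2}\right) - 7128} = \frac{1}{\left(1017 - 36\right) - 7128} = \frac{1}{981 - 7128} = \frac{1}{-6147} = - \frac{1}{6147}$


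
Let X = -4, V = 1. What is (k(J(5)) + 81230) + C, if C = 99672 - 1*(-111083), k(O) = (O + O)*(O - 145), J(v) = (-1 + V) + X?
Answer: 293177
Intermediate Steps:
J(v) = -4 (J(v) = (-1 + 1) - 4 = 0 - 4 = -4)
k(O) = 2*O*(-145 + O) (k(O) = (2*O)*(-145 + O) = 2*O*(-145 + O))
C = 210755 (C = 99672 + 111083 = 210755)
(k(J(5)) + 81230) + C = (2*(-4)*(-145 - 4) + 81230) + 210755 = (2*(-4)*(-149) + 81230) + 210755 = (1192 + 81230) + 210755 = 82422 + 210755 = 293177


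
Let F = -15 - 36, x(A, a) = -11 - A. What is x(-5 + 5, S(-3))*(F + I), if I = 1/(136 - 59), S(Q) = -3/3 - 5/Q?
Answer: 3926/7 ≈ 560.86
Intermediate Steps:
S(Q) = -1 - 5/Q (S(Q) = -3*⅓ - 5/Q = -1 - 5/Q)
I = 1/77 ≈ 0.012987
F = -51
x(-5 + 5, S(-3))*(F + I) = (-11 - (-5 + 5))*(-51 + 1/77) = (-11 - 1*0)*(-3926/77) = (-11 + 0)*(-3926/77) = -11*(-3926/77) = 3926/7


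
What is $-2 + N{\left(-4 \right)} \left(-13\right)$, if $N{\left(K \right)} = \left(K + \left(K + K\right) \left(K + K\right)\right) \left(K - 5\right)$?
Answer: $7018$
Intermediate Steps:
$N{\left(K \right)} = \left(-5 + K\right) \left(K + 4 K^{2}\right)$ ($N{\left(K \right)} = \left(K + 2 K 2 K\right) \left(-5 + K\right) = \left(K + 4 K^{2}\right) \left(-5 + K\right) = \left(-5 + K\right) \left(K + 4 K^{2}\right)$)
$-2 + N{\left(-4 \right)} \left(-13\right) = -2 + - 4 \left(-5 - -76 + 4 \left(-4\right)^{2}\right) \left(-13\right) = -2 + - 4 \left(-5 + 76 + 4 \cdot 16\right) \left(-13\right) = -2 + - 4 \left(-5 + 76 + 64\right) \left(-13\right) = -2 + \left(-4\right) 135 \left(-13\right) = -2 - -7020 = -2 + 7020 = 7018$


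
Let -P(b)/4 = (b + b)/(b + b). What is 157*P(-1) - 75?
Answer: -703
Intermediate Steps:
P(b) = -4 (P(b) = -4*(b + b)/(b + b) = -4*2*b/(2*b) = -4*2*b*1/(2*b) = -4*1 = -4)
157*P(-1) - 75 = 157*(-4) - 75 = -628 - 75 = -703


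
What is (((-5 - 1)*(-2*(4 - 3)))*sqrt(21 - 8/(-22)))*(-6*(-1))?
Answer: 72*sqrt(2585)/11 ≈ 332.79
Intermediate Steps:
(((-5 - 1)*(-2*(4 - 3)))*sqrt(21 - 8/(-22)))*(-6*(-1)) = ((-(-12))*sqrt(21 - 8*(-1/22)))*6 = ((-6*(-2))*sqrt(21 + 4/11))*6 = (12*sqrt(235/11))*6 = (12*(sqrt(2585)/11))*6 = (12*sqrt(2585)/11)*6 = 72*sqrt(2585)/11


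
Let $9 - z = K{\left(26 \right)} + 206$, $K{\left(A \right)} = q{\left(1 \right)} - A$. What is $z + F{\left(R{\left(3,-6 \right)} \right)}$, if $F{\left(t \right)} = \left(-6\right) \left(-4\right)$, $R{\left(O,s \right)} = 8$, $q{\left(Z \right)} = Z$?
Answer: $-148$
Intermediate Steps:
$K{\left(A \right)} = 1 - A$
$F{\left(t \right)} = 24$
$z = -172$ ($z = 9 - \left(\left(1 - 26\right) + 206\right) = 9 - \left(-25 + 206\right) = 9 - 181 = -172$)
$z + F{\left(R{\left(3,-6 \right)} \right)} = -172 + 24 = -148$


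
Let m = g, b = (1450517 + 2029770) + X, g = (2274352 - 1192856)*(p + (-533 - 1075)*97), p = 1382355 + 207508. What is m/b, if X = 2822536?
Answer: 1550743054952/6302823 ≈ 2.4604e+5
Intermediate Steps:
p = 1589863
g = 1550743054952 (g = (2274352 - 1192856)*(1589863 + (-533 - 1075)*97) = 1081496*(1589863 - 1608*97) = 1081496*(1589863 - 155976) = 1081496*1433887 = 1550743054952)
b = 6302823 (b = (1450517 + 2029770) + 2822536 = 3480287 + 2822536 = 6302823)
m = 1550743054952
m/b = 1550743054952/6302823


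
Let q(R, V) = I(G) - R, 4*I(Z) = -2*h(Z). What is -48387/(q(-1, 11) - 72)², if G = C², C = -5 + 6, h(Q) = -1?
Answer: -64516/6627 ≈ -9.7353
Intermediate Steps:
C = 1
G = 1 (G = 1² = 1)
I(Z) = ½ (I(Z) = (-2*(-1))/4 = (¼)*2 = ½)
q(R, V) = ½ - R
-48387/(q(-1, 11) - 72)² = -48387/((½ - 1*(-1)) - 72)² = -48387/((½ + 1) - 72)² = -48387/(3/2 - 72)² = -48387/((-141/2)²) = -48387/19881/4 = -48387*4/19881 = -64516/6627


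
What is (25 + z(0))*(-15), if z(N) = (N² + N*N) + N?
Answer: -375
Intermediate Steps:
z(N) = N + 2*N² (z(N) = (N² + N²) + N = 2*N² + N = N + 2*N²)
(25 + z(0))*(-15) = (25 + 0*(1 + 2*0))*(-15) = (25 + 0*(1 + 0))*(-15) = (25 + 0*1)*(-15) = (25 + 0)*(-15) = 25*(-15) = -375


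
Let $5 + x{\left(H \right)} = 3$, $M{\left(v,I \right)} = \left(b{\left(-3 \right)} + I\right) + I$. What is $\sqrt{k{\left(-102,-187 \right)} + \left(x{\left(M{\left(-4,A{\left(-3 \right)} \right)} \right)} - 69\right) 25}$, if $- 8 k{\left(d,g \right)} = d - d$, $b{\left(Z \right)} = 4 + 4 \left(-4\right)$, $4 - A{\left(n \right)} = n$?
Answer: $5 i \sqrt{71} \approx 42.131 i$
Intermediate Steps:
$A{\left(n \right)} = 4 - n$
$b{\left(Z \right)} = -12$ ($b{\left(Z \right)} = 4 - 16 = -12$)
$M{\left(v,I \right)} = -12 + 2 I$ ($M{\left(v,I \right)} = \left(-12 + I\right) + I = -12 + 2 I$)
$k{\left(d,g \right)} = 0$ ($k{\left(d,g \right)} = - \frac{d - d}{8} = \left(- \frac{1}{8}\right) 0 = 0$)
$x{\left(H \right)} = -2$ ($x{\left(H \right)} = -5 + 3 = -2$)
$\sqrt{k{\left(-102,-187 \right)} + \left(x{\left(M{\left(-4,A{\left(-3 \right)} \right)} \right)} - 69\right) 25} = \sqrt{0 + \left(-2 - 69\right) 25} = \sqrt{0 - 1775} = \sqrt{-1775} = 5 i \sqrt{71}$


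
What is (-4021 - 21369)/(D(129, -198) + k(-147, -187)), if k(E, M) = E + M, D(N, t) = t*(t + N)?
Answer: -12695/6664 ≈ -1.9050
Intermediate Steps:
D(N, t) = t*(N + t)
(-4021 - 21369)/(D(129, -198) + k(-147, -187)) = (-4021 - 21369)/(-198*(129 - 198) + (-147 - 187)) = -25390/(-198*(-69) - 334) = -25390/(13662 - 334) = -25390/13328 = -25390*1/13328 = -12695/6664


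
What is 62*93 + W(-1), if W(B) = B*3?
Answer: 5763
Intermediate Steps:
W(B) = 3*B
62*93 + W(-1) = 62*93 + 3*(-1) = 5766 - 3 = 5763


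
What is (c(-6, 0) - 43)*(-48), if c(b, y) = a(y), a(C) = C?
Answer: 2064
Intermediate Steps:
c(b, y) = y
(c(-6, 0) - 43)*(-48) = (0 - 43)*(-48) = -43*(-48) = 2064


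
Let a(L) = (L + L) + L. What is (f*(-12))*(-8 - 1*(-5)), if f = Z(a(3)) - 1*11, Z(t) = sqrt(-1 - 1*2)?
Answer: -396 + 36*I*sqrt(3) ≈ -396.0 + 62.354*I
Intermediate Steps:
a(L) = 3*L (a(L) = 2*L + L = 3*L)
Z(t) = I*sqrt(3) (Z(t) = sqrt(-1 - 2) = sqrt(-3) = I*sqrt(3))
f = -11 + I*sqrt(3) (f = I*sqrt(3) - 1*11 = I*sqrt(3) - 11 = -11 + I*sqrt(3) ≈ -11.0 + 1.732*I)
(f*(-12))*(-8 - 1*(-5)) = ((-11 + I*sqrt(3))*(-12))*(-8 - 1*(-5)) = (132 - 12*I*sqrt(3))*(-8 + 5) = (132 - 12*I*sqrt(3))*(-3) = -396 + 36*I*sqrt(3)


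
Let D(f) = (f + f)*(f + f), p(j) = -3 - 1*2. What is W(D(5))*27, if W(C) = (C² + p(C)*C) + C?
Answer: 259200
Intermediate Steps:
p(j) = -5 (p(j) = -3 - 2 = -5)
D(f) = 4*f² (D(f) = (2*f)*(2*f) = 4*f²)
W(C) = C² - 4*C (W(C) = (C² - 5*C) + C = C² - 4*C)
W(D(5))*27 = ((4*5²)*(-4 + 4*5²))*27 = ((4*25)*(-4 + 4*25))*27 = (100*(-4 + 100))*27 = (100*96)*27 = 9600*27 = 259200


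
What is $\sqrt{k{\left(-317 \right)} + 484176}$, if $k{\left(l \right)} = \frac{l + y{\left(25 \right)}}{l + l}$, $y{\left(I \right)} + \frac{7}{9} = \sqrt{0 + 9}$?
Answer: $\frac{\sqrt{1751558830426}}{1902} \approx 695.83$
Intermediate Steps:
$y{\left(I \right)} = \frac{20}{9}$ ($y{\left(I \right)} = - \frac{7}{9} + \sqrt{0 + 9} = - \frac{7}{9} + \sqrt{9} = - \frac{7}{9} + 3 = \frac{20}{9}$)
$k{\left(l \right)} = \frac{\frac{20}{9} + l}{2 l}$ ($k{\left(l \right)} = \frac{l + \frac{20}{9}}{l + l} = \frac{\frac{20}{9} + l}{2 l}$)
$\sqrt{k{\left(-317 \right)} + 484176} = \sqrt{\frac{20 + 9 \left(-317\right)}{18 \left(-317\right)} + 484176} = \sqrt{\frac{1}{18} \left(- \frac{1}{317}\right) \left(20 - 2853\right) + 484176} = \sqrt{\frac{1}{18} \left(- \frac{1}{317}\right) \left(-2833\right) + 484176} = \sqrt{\frac{2833}{5706} + 484176} = \sqrt{\frac{2762711089}{5706}} = \frac{\sqrt{1751558830426}}{1902}$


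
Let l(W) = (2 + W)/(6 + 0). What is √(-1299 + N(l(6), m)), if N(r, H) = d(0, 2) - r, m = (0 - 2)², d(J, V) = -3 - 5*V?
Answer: 2*I*√2955/3 ≈ 36.24*I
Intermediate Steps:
l(W) = ⅓ + W/6 (l(W) = (2 + W)/6 = (2 + W)*(⅙) = ⅓ + W/6)
m = 4 (m = (-2)² = 4)
N(r, H) = -13 - r (N(r, H) = (-3 - 5*2) - r = (-3 - 10) - r = -13 - r)
√(-1299 + N(l(6), m)) = √(-1299 + (-13 - (⅓ + (⅙)*6))) = √(-1299 + (-13 - (⅓ + 1))) = √(-1299 + (-13 - 1*4/3)) = √(-1299 + (-13 - 4/3)) = √(-1299 - 43/3) = √(-3940/3) = 2*I*√2955/3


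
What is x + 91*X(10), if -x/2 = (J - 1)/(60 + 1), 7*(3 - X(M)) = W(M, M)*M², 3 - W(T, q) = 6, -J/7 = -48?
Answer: 253883/61 ≈ 4162.0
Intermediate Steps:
J = 336 (J = -7*(-48) = 336)
W(T, q) = -3 (W(T, q) = 3 - 1*6 = 3 - 6 = -3)
X(M) = 3 + 3*M²/7 (X(M) = 3 - (-3)*M²/7 = 3 + 3*M²/7)
x = -670/61 (x = -2*(336 - 1)/(60 + 1) = -670/61 ≈ -10.984)
x + 91*X(10) = -670/61 + 91*(3 + (3/7)*10²) = -670/61 + 91*(3 + (3/7)*100) = -670/61 + 91*(3 + 300/7) = -670/61 + 91*(321/7) = -670/61 + 4173 = 253883/61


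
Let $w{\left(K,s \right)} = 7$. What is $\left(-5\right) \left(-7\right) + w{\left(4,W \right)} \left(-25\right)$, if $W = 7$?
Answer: $-140$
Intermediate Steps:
$\left(-5\right) \left(-7\right) + w{\left(4,W \right)} \left(-25\right) = \left(-5\right) \left(-7\right) + 7 \left(-25\right) = 35 - 175 = -140$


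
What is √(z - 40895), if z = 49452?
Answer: √8557 ≈ 92.504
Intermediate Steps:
√(z - 40895) = √(49452 - 40895) = √8557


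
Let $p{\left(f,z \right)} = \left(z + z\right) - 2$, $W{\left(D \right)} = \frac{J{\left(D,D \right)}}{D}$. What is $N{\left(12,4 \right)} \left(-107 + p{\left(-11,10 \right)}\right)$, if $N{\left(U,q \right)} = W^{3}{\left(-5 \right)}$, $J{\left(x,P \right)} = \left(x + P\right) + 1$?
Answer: $- \frac{64881}{125} \approx -519.05$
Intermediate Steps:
$J{\left(x,P \right)} = 1 + P + x$ ($J{\left(x,P \right)} = \left(P + x\right) + 1 = 1 + P + x$)
$W{\left(D \right)} = \frac{1 + 2 D}{D}$ ($W{\left(D \right)} = \frac{1 + D + D}{D} = \frac{1 + 2 D}{D}$)
$N{\left(U,q \right)} = \frac{729}{125}$ ($N{\left(U,q \right)} = \left(2 + \frac{1}{-5}\right)^{3} = \left(2 - \frac{1}{5}\right)^{3} = \left(\frac{9}{5}\right)^{3} = \frac{729}{125}$)
$p{\left(f,z \right)} = -2 + 2 z$ ($p{\left(f,z \right)} = 2 z - 2 = -2 + 2 z$)
$N{\left(12,4 \right)} \left(-107 + p{\left(-11,10 \right)}\right) = \frac{729 \left(-107 + \left(-2 + 2 \cdot 10\right)\right)}{125} = \frac{729 \left(-107 + \left(-2 + 20\right)\right)}{125} = \frac{729 \left(-107 + 18\right)}{125} = \frac{729}{125} \left(-89\right) = - \frac{64881}{125}$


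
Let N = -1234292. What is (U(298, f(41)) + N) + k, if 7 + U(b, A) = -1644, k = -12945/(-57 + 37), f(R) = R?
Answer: -4941183/4 ≈ -1.2353e+6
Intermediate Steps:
k = 2589/4 (k = -12945/(-20) = -1/20*(-12945) = 2589/4 ≈ 647.25)
U(b, A) = -1651 (U(b, A) = -7 - 1644 = -1651)
(U(298, f(41)) + N) + k = (-1651 - 1234292) + 2589/4 = -1235943 + 2589/4 = -4941183/4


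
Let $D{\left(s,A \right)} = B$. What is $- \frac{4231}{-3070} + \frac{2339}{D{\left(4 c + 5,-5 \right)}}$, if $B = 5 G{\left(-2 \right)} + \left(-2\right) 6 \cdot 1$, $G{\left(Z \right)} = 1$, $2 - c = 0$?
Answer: $- \frac{7151113}{21490} \approx -332.76$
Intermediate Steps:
$c = 2$ ($c = 2 - 0 = 2 + 0 = 2$)
$B = -7$ ($B = 5 \cdot 1 + \left(-2\right) 6 \cdot 1 = 5 - 12 = -7$)
$D{\left(s,A \right)} = -7$
$- \frac{4231}{-3070} + \frac{2339}{D{\left(4 c + 5,-5 \right)}} = - \frac{4231}{-3070} + \frac{2339}{-7} = \left(-4231\right) \left(- \frac{1}{3070}\right) + 2339 \left(- \frac{1}{7}\right) = \frac{4231}{3070} - \frac{2339}{7} = - \frac{7151113}{21490}$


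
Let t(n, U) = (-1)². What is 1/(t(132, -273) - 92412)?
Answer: -1/92411 ≈ -1.0821e-5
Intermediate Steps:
t(n, U) = 1
1/(t(132, -273) - 92412) = 1/(1 - 92412) = 1/(-92411) = -1/92411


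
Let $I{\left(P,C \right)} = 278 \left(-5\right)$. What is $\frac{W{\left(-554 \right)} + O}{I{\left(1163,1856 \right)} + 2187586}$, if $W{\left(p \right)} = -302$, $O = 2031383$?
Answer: $\frac{677027}{728732} \approx 0.92905$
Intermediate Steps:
$I{\left(P,C \right)} = -1390$
$\frac{W{\left(-554 \right)} + O}{I{\left(1163,1856 \right)} + 2187586} = \frac{-302 + 2031383}{-1390 + 2187586} = \frac{2031081}{2186196} = 2031081 \cdot \frac{1}{2186196} = \frac{677027}{728732}$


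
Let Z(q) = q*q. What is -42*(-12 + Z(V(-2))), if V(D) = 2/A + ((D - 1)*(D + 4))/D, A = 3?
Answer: -182/3 ≈ -60.667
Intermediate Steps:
V(D) = ⅔ + (-1 + D)*(4 + D)/D (V(D) = 2/3 + ((D - 1)*(D + 4))/D = 2*(⅓) + ((-1 + D)*(4 + D))/D = ⅔ + (-1 + D)*(4 + D)/D)
Z(q) = q²
-42*(-12 + Z(V(-2))) = -42*(-12 + (11/3 - 2 - 4/(-2))²) = -42*(-12 + (11/3 - 2 - 4*(-½))²) = -42*(-12 + (11/3 - 2 + 2)²) = -42*(-12 + (11/3)²) = -42*(-12 + 121/9) = -42*13/9 = -182/3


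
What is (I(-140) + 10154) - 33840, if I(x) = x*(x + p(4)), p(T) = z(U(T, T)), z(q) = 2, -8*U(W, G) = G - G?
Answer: -4366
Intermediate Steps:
U(W, G) = 0 (U(W, G) = -(G - G)/8 = -1/8*0 = 0)
p(T) = 2
I(x) = x*(2 + x) (I(x) = x*(x + 2) = x*(2 + x))
(I(-140) + 10154) - 33840 = (-140*(2 - 140) + 10154) - 33840 = (-140*(-138) + 10154) - 33840 = (19320 + 10154) - 33840 = 29474 - 33840 = -4366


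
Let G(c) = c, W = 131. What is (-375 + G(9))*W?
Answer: -47946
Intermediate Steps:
(-375 + G(9))*W = (-375 + 9)*131 = -366*131 = -47946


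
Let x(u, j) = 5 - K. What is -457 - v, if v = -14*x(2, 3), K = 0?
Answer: -387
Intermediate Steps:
x(u, j) = 5 (x(u, j) = 5 - 1*0 = 5 + 0 = 5)
v = -70 (v = -14*5 = -70)
-457 - v = -457 - 1*(-70) = -457 + 70 = -387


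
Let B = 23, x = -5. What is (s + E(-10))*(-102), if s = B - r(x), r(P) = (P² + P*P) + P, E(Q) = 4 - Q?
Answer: 816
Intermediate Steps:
r(P) = P + 2*P² (r(P) = (P² + P²) + P = 2*P² + P = P + 2*P²)
s = -22 (s = 23 - (-5)*(1 + 2*(-5)) = 23 - (-5)*(1 - 10) = 23 - (-5)*(-9) = 23 - 1*45 = 23 - 45 = -22)
(s + E(-10))*(-102) = (-22 + (4 - 1*(-10)))*(-102) = (-22 + (4 + 10))*(-102) = (-22 + 14)*(-102) = -8*(-102) = 816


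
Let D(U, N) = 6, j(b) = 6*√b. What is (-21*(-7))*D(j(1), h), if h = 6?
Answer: 882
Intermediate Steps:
(-21*(-7))*D(j(1), h) = -21*(-7)*6 = 147*6 = 882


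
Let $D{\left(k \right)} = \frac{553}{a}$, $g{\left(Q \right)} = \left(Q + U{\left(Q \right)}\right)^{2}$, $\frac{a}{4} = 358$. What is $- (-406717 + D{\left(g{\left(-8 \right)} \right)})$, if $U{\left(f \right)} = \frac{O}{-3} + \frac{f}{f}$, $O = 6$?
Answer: $\frac{582418191}{1432} \approx 4.0672 \cdot 10^{5}$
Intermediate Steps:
$a = 1432$ ($a = 4 \cdot 358 = 1432$)
$U{\left(f \right)} = -1$ ($U{\left(f \right)} = \frac{6}{-3} + \frac{f}{f} = 6 \left(- \frac{1}{3}\right) + 1 = -2 + 1 = -1$)
$g{\left(Q \right)} = \left(-1 + Q\right)^{2}$ ($g{\left(Q \right)} = \left(Q - 1\right)^{2} = \left(-1 + Q\right)^{2}$)
$D{\left(k \right)} = \frac{553}{1432}$
$- (-406717 + D{\left(g{\left(-8 \right)} \right)}) = - (-406717 + \frac{553}{1432}) = \left(-1\right) \left(- \frac{582418191}{1432}\right) = \frac{582418191}{1432}$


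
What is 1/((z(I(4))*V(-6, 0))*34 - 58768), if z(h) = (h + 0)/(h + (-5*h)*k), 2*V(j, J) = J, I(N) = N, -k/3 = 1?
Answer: -1/58768 ≈ -1.7016e-5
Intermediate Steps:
k = -3 (k = -3*1 = -3)
V(j, J) = J/2
z(h) = 1/16 (z(h) = (h + 0)/(h - 5*h*(-3)) = h/(h + 15*h) = h/((16*h)) = h*(1/(16*h)) = 1/16)
1/((z(I(4))*V(-6, 0))*34 - 58768) = 1/((((½)*0)/16)*34 - 58768) = 1/(((1/16)*0)*34 - 58768) = 1/(0*34 - 58768) = 1/(0 - 58768) = 1/(-58768) = -1/58768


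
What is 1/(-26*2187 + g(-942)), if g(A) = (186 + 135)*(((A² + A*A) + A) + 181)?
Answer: 1/569386545 ≈ 1.7563e-9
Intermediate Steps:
g(A) = 58101 + 321*A + 642*A² (g(A) = 321*(((A² + A²) + A) + 181) = 321*((2*A² + A) + 181) = 321*((A + 2*A²) + 181) = 321*(181 + A + 2*A²) = 58101 + 321*A + 642*A²)
1/(-26*2187 + g(-942)) = 1/(-26*2187 + (58101 + 321*(-942) + 642*(-942)²)) = 1/(-56862 + (58101 - 302382 + 642*887364)) = 1/(-56862 + (58101 - 302382 + 569687688)) = 1/(-56862 + 569443407) = 1/569386545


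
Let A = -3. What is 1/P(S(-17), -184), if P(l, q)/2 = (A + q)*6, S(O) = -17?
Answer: -1/2244 ≈ -0.00044563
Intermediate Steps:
P(l, q) = -36 + 12*q (P(l, q) = 2*((-3 + q)*6) = 2*(-18 + 6*q) = -36 + 12*q)
1/P(S(-17), -184) = 1/(-36 + 12*(-184)) = 1/(-36 - 2208) = 1/(-2244) = -1/2244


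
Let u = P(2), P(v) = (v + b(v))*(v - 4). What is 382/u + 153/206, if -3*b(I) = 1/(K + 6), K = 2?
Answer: -937113/9682 ≈ -96.789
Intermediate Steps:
b(I) = -1/24 (b(I) = -1/(3*(2 + 6)) = -⅓/8 = -⅓*⅛ = -1/24)
P(v) = (-4 + v)*(-1/24 + v) (P(v) = (v - 1/24)*(v - 4) = (-1/24 + v)*(-4 + v) = (-4 + v)*(-1/24 + v))
u = -47/12 (u = ⅙ + 2² - 97/24*2 = ⅙ + 4 - 97/12 = -47/12 ≈ -3.9167)
382/u + 153/206 = 382/(-47/12) + 153/206 = 382*(-12/47) + 153*(1/206) = -4584/47 + 153/206 = -937113/9682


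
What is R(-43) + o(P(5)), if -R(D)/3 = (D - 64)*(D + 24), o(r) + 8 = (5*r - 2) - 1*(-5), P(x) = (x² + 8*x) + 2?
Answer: -5769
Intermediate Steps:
P(x) = 2 + x² + 8*x
o(r) = -5 + 5*r (o(r) = -8 + ((5*r - 2) - 1*(-5)) = -8 + ((-2 + 5*r) + 5) = -8 + (3 + 5*r) = -5 + 5*r)
R(D) = -3*(-64 + D)*(24 + D) (R(D) = -3*(D - 64)*(D + 24) = -3*(-64 + D)*(24 + D))
R(-43) + o(P(5)) = (4608 - 3*(-43)² + 120*(-43)) + (-5 + 5*(2 + 5² + 8*5)) = (4608 - 3*1849 - 5160) + (-5 + 5*(2 + 25 + 40)) = (4608 - 5547 - 5160) + (-5 + 5*67) = -6099 + (-5 + 335) = -6099 + 330 = -5769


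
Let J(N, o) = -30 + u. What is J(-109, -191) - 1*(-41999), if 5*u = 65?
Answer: 41982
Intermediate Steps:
u = 13 (u = (1/5)*65 = 13)
J(N, o) = -17 (J(N, o) = -30 + 13 = -17)
J(-109, -191) - 1*(-41999) = -17 - 1*(-41999) = -17 + 41999 = 41982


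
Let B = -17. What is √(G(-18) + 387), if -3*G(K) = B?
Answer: √3534/3 ≈ 19.816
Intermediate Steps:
G(K) = 17/3 (G(K) = -⅓*(-17) = 17/3)
√(G(-18) + 387) = √(17/3 + 387) = √(1178/3) = √3534/3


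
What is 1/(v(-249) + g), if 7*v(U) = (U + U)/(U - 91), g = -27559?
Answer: -1190/32794961 ≈ -3.6286e-5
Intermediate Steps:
v(U) = 2*U/(7*(-91 + U)) (v(U) = ((U + U)/(U - 91))/7 = ((2*U)/(-91 + U))/7 = (2*U/(-91 + U))/7 = 2*U/(7*(-91 + U)))
1/(v(-249) + g) = 1/((2/7)*(-249)/(-91 - 249) - 27559) = 1/((2/7)*(-249)/(-340) - 27559) = 1/((2/7)*(-249)*(-1/340) - 27559) = 1/(249/1190 - 27559) = 1/(-32794961/1190) = -1190/32794961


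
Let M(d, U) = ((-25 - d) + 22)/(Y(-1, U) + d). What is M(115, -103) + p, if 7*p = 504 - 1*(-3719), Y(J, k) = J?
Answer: 240298/399 ≈ 602.25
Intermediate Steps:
M(d, U) = (-3 - d)/(-1 + d) (M(d, U) = ((-25 - d) + 22)/(-1 + d) = (-3 - d)/(-1 + d))
p = 4223/7 (p = (504 - 1*(-3719))/7 = (504 + 3719)/7 = (⅐)*4223 = 4223/7 ≈ 603.29)
M(115, -103) + p = (-3 - 1*115)/(-1 + 115) + 4223/7 = (-3 - 115)/114 + 4223/7 = (1/114)*(-118) + 4223/7 = -59/57 + 4223/7 = 240298/399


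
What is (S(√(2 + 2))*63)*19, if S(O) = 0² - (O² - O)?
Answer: -2394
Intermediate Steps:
S(O) = O - O² (S(O) = 0 + (O - O²) = O - O²)
(S(√(2 + 2))*63)*19 = ((√(2 + 2)*(1 - √(2 + 2)))*63)*19 = ((√4*(1 - √4))*63)*19 = ((2*(1 - 1*2))*63)*19 = ((2*(1 - 2))*63)*19 = ((2*(-1))*63)*19 = -2*63*19 = -126*19 = -2394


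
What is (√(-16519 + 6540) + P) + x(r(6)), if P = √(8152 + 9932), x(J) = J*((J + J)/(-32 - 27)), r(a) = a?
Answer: -72/59 + 2*√4521 + I*√9979 ≈ 133.26 + 99.895*I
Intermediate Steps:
x(J) = -2*J²/59 (x(J) = J*((2*J)/(-59)) = J*((2*J)*(-1/59)) = J*(-2*J/59) = -2*J²/59)
P = 2*√4521 (P = √18084 = 2*√4521 ≈ 134.48)
(√(-16519 + 6540) + P) + x(r(6)) = (√(-16519 + 6540) + 2*√4521) - 2/59*6² = (√(-9979) + 2*√4521) - 2/59*36 = (I*√9979 + 2*√4521) - 72/59 = (2*√4521 + I*√9979) - 72/59 = -72/59 + 2*√4521 + I*√9979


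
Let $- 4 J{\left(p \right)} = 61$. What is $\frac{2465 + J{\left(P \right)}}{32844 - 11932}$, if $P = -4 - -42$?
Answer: $\frac{9799}{83648} \approx 0.11715$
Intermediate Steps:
$P = 38$ ($P = -4 + 42 = 38$)
$J{\left(p \right)} = - \frac{61}{4}$ ($J{\left(p \right)} = \left(- \frac{1}{4}\right) 61 = - \frac{61}{4}$)
$\frac{2465 + J{\left(P \right)}}{32844 - 11932} = \frac{2465 - \frac{61}{4}}{32844 - 11932} = \frac{9799}{4 \cdot 20912} = \frac{9799}{4} \cdot \frac{1}{20912} = \frac{9799}{83648}$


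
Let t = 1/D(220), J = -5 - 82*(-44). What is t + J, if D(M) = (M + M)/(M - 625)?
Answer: 316983/88 ≈ 3602.1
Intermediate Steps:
D(M) = 2*M/(-625 + M) (D(M) = (2*M)/(-625 + M) = 2*M/(-625 + M))
J = 3603 (J = -5 + 3608 = 3603)
t = -81/88 (t = 1/(2*220/(-625 + 220)) = 1/(2*220/(-405)) = 1/(2*220*(-1/405)) = 1/(-88/81) = -81/88 ≈ -0.92045)
t + J = -81/88 + 3603 = 316983/88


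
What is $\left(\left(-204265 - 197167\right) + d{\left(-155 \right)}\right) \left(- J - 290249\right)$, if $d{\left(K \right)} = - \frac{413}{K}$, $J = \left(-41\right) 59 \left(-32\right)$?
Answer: $\frac{22876187305379}{155} \approx 1.4759 \cdot 10^{11}$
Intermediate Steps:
$J = 77408$ ($J = \left(-2419\right) \left(-32\right) = 77408$)
$\left(\left(-204265 - 197167\right) + d{\left(-155 \right)}\right) \left(- J - 290249\right) = \left(\left(-204265 - 197167\right) - \frac{413}{-155}\right) \left(\left(-1\right) 77408 - 290249\right) = \left(\left(-204265 - 197167\right) - - \frac{413}{155}\right) \left(-77408 - 290249\right) = \left(-401432 + \frac{413}{155}\right) \left(-367657\right) = \left(- \frac{62221547}{155}\right) \left(-367657\right) = \frac{22876187305379}{155}$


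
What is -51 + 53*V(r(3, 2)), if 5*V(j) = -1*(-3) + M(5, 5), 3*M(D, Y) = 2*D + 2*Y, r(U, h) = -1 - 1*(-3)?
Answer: 772/15 ≈ 51.467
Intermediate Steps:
r(U, h) = 2 (r(U, h) = -1 + 3 = 2)
M(D, Y) = 2*D/3 + 2*Y/3 (M(D, Y) = (2*D + 2*Y)/3 = 2*D/3 + 2*Y/3)
V(j) = 29/15 (V(j) = (-1*(-3) + ((⅔)*5 + (⅔)*5))/5 = (3 + (10/3 + 10/3))/5 = (3 + 20/3)/5 = (⅕)*(29/3) = 29/15)
-51 + 53*V(r(3, 2)) = -51 + 53*(29/15) = -51 + 1537/15 = 772/15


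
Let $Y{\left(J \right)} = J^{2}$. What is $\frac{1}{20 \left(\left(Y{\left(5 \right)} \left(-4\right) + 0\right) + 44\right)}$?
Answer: $- \frac{1}{1120} \approx -0.00089286$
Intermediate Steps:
$\frac{1}{20 \left(\left(Y{\left(5 \right)} \left(-4\right) + 0\right) + 44\right)} = \frac{1}{20 \left(\left(5^{2} \left(-4\right) + 0\right) + 44\right)} = \frac{1}{20 \left(\left(25 \left(-4\right) + 0\right) + 44\right)} = \frac{1}{20 \left(\left(-100 + 0\right) + 44\right)} = \frac{1}{20 \left(-100 + 44\right)} = \frac{1}{20 \left(-56\right)} = \frac{1}{-1120} = - \frac{1}{1120}$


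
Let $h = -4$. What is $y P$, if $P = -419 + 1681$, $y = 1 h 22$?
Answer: $-111056$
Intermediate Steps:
$y = -88$ ($y = 1 \left(-4\right) 22 = \left(-4\right) 22 = -88$)
$P = 1262$
$y P = \left(-88\right) 1262 = -111056$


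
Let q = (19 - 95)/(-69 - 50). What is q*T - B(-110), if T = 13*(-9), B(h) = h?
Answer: 4198/119 ≈ 35.277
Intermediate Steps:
T = -117
q = 76/119 (q = -76/(-119) = -76*(-1/119) = 76/119 ≈ 0.63866)
q*T - B(-110) = (76/119)*(-117) - 1*(-110) = -8892/119 + 110 = 4198/119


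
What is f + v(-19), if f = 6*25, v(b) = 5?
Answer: 155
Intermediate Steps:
f = 150
f + v(-19) = 150 + 5 = 155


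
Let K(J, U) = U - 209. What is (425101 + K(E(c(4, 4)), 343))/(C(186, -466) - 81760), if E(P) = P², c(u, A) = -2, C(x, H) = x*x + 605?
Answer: -425235/46559 ≈ -9.1333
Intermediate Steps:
C(x, H) = 605 + x² (C(x, H) = x² + 605 = 605 + x²)
K(J, U) = -209 + U
(425101 + K(E(c(4, 4)), 343))/(C(186, -466) - 81760) = (425101 + (-209 + 343))/((605 + 186²) - 81760) = (425101 + 134)/((605 + 34596) - 81760) = 425235/(35201 - 81760) = 425235/(-46559) = 425235*(-1/46559) = -425235/46559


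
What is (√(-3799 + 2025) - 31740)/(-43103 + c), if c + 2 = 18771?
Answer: 30/23 - I*√1774/24334 ≈ 1.3043 - 0.0017309*I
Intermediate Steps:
c = 18769 (c = -2 + 18771 = 18769)
(√(-3799 + 2025) - 31740)/(-43103 + c) = (√(-3799 + 2025) - 31740)/(-43103 + 18769) = (√(-1774) - 31740)/(-24334) = (I*√1774 - 31740)*(-1/24334) = (-31740 + I*√1774)*(-1/24334) = 30/23 - I*√1774/24334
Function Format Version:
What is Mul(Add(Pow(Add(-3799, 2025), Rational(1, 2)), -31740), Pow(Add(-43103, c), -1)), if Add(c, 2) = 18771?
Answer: Add(Rational(30, 23), Mul(Rational(-1, 24334), I, Pow(1774, Rational(1, 2)))) ≈ Add(1.3043, Mul(-0.0017309, I))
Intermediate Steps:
c = 18769 (c = Add(-2, 18771) = 18769)
Mul(Add(Pow(Add(-3799, 2025), Rational(1, 2)), -31740), Pow(Add(-43103, c), -1)) = Mul(Add(Pow(Add(-3799, 2025), Rational(1, 2)), -31740), Pow(Add(-43103, 18769), -1)) = Mul(Add(Pow(-1774, Rational(1, 2)), -31740), Pow(-24334, -1)) = Mul(Add(Mul(I, Pow(1774, Rational(1, 2))), -31740), Rational(-1, 24334)) = Mul(Add(-31740, Mul(I, Pow(1774, Rational(1, 2)))), Rational(-1, 24334)) = Add(Rational(30, 23), Mul(Rational(-1, 24334), I, Pow(1774, Rational(1, 2))))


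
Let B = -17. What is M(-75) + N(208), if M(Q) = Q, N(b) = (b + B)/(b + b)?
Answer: -31009/416 ≈ -74.541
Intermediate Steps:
N(b) = (-17 + b)/(2*b) (N(b) = (b - 17)/(b + b) = (-17 + b)/((2*b)) = (-17 + b)*(1/(2*b)) = (-17 + b)/(2*b))
M(-75) + N(208) = -75 + (½)*(-17 + 208)/208 = -75 + (½)*(1/208)*191 = -75 + 191/416 = -31009/416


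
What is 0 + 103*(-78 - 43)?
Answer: -12463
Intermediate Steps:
0 + 103*(-78 - 43) = 0 + 103*(-121) = 0 - 12463 = -12463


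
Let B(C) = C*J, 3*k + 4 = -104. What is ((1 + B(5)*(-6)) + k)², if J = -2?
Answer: 625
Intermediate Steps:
k = -36 (k = -4/3 + (⅓)*(-104) = -4/3 - 104/3 = -36)
B(C) = -2*C (B(C) = C*(-2) = -2*C)
((1 + B(5)*(-6)) + k)² = ((1 - 2*5*(-6)) - 36)² = ((1 - 10*(-6)) - 36)² = ((1 + 60) - 36)² = (61 - 36)² = 25² = 625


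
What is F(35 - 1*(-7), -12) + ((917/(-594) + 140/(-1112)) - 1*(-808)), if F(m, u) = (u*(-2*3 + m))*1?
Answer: 15453479/41283 ≈ 374.33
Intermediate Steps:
F(m, u) = u*(-6 + m) (F(m, u) = (u*(-6 + m))*1 = u*(-6 + m))
F(35 - 1*(-7), -12) + ((917/(-594) + 140/(-1112)) - 1*(-808)) = -12*(-6 + (35 - 1*(-7))) + ((917/(-594) + 140/(-1112)) - 1*(-808)) = -12*(-6 + (35 + 7)) + ((917*(-1/594) + 140*(-1/1112)) + 808) = -12*(-6 + 42) + ((-917/594 - 35/278) + 808) = -12*36 + (-68929/41283 + 808) = -432 + 33287735/41283 = 15453479/41283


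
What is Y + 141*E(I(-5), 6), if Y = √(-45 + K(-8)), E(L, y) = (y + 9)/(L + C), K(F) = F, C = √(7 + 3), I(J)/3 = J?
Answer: -6345/43 - 423*√10/43 + I*√53 ≈ -178.67 + 7.2801*I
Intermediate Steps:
I(J) = 3*J
C = √10 ≈ 3.1623
E(L, y) = (9 + y)/(L + √10) (E(L, y) = (y + 9)/(L + √10) = (9 + y)/(L + √10))
Y = I*√53 (Y = √(-45 - 8) = √(-53) = I*√53 ≈ 7.2801*I)
Y + 141*E(I(-5), 6) = I*√53 + 141*((9 + 6)/(3*(-5) + √10)) = I*√53 + 141*(15/(-15 + √10)) = I*√53 + 2115/(-15 + √10) = 2115/(-15 + √10) + I*√53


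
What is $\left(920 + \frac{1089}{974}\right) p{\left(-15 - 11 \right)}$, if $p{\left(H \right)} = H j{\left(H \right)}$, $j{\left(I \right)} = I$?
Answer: $\frac{303243122}{487} \approx 6.2268 \cdot 10^{5}$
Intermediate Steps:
$p{\left(H \right)} = H^{2}$ ($p{\left(H \right)} = H H = H^{2}$)
$\left(920 + \frac{1089}{974}\right) p{\left(-15 - 11 \right)} = \left(920 + \frac{1089}{974}\right) \left(-15 - 11\right)^{2} = \left(920 + 1089 \cdot \frac{1}{974}\right) \left(-26\right)^{2} = \left(920 + \frac{1089}{974}\right) 676 = \frac{897169}{974} \cdot 676 = \frac{303243122}{487}$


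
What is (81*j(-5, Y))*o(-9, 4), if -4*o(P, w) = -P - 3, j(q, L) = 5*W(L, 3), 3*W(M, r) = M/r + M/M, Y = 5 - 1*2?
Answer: -405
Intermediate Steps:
Y = 3 (Y = 5 - 2 = 3)
W(M, r) = ⅓ + M/(3*r) (W(M, r) = (M/r + M/M)/3 = (M/r + 1)/3 = (1 + M/r)/3 = ⅓ + M/(3*r))
j(q, L) = 5/3 + 5*L/9 (j(q, L) = 5*((⅓)*(L + 3)/3) = 5*((⅓)*(⅓)*(3 + L)) = 5*(⅓ + L/9) = 5/3 + 5*L/9)
o(P, w) = ¾ + P/4 (o(P, w) = -(-P - 3)/4 = -(-3 - P)/4 = ¾ + P/4)
(81*j(-5, Y))*o(-9, 4) = (81*(5/3 + (5/9)*3))*(¾ + (¼)*(-9)) = (81*(5/3 + 5/3))*(¾ - 9/4) = (81*(10/3))*(-3/2) = 270*(-3/2) = -405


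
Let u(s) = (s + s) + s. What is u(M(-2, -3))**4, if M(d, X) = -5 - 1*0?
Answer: 50625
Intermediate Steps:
M(d, X) = -5 (M(d, X) = -5 + 0 = -5)
u(s) = 3*s (u(s) = 2*s + s = 3*s)
u(M(-2, -3))**4 = (3*(-5))**4 = (-15)**4 = 50625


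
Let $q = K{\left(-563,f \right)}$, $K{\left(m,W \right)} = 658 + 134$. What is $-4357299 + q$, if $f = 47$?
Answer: $-4356507$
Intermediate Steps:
$K{\left(m,W \right)} = 792$
$q = 792$
$-4357299 + q = -4357299 + 792 = -4356507$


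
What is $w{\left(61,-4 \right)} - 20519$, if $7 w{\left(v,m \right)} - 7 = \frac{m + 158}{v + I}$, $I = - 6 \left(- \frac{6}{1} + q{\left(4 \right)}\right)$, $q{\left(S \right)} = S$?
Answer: $- \frac{1497792}{73} \approx -20518.0$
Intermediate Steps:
$I = 12$ ($I = - 6 \left(- \frac{6}{1} + 4\right) = - 6 \left(\left(-6\right) 1 + 4\right) = - 6 \left(-6 + 4\right) = \left(-6\right) \left(-2\right) = 12$)
$w{\left(v,m \right)} = 1 + \frac{158 + m}{7 \left(12 + v\right)}$ ($w{\left(v,m \right)} = 1 + \frac{\left(m + 158\right) \frac{1}{v + 12}}{7} = 1 + \frac{\left(158 + m\right) \frac{1}{12 + v}}{7} = 1 + \frac{\frac{1}{12 + v} \left(158 + m\right)}{7} = 1 + \frac{158 + m}{7 \left(12 + v\right)}$)
$w{\left(61,-4 \right)} - 20519 = \frac{242 - 4 + 7 \cdot 61}{7 \left(12 + 61\right)} - 20519 = \frac{242 - 4 + 427}{7 \cdot 73} - 20519 = \frac{1}{7} \cdot \frac{1}{73} \cdot 665 - 20519 = \frac{95}{73} - 20519 = - \frac{1497792}{73}$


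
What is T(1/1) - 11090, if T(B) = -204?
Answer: -11294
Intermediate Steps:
T(1/1) - 11090 = -204 - 11090 = -11294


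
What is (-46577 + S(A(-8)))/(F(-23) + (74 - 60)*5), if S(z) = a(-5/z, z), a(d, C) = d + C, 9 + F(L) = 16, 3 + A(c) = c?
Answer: -73209/121 ≈ -605.03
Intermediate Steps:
A(c) = -3 + c
F(L) = 7 (F(L) = -9 + 16 = 7)
a(d, C) = C + d
S(z) = z - 5/z
(-46577 + S(A(-8)))/(F(-23) + (74 - 60)*5) = (-46577 + ((-3 - 8) - 5/(-3 - 8)))/(7 + (74 - 60)*5) = (-46577 + (-11 - 5/(-11)))/(7 + 14*5) = (-46577 + (-11 - 5*(-1/11)))/(7 + 70) = (-46577 + (-11 + 5/11))/77 = (-46577 - 116/11)*(1/77) = -512463/11*1/77 = -73209/121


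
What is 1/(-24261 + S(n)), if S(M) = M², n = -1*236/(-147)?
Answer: -21609/524200253 ≈ -4.1223e-5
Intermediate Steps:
n = 236/147 (n = -236*(-1/147) = 236/147 ≈ 1.6054)
1/(-24261 + S(n)) = 1/(-24261 + (236/147)²) = 1/(-24261 + 55696/21609) = 1/(-524200253/21609) = -21609/524200253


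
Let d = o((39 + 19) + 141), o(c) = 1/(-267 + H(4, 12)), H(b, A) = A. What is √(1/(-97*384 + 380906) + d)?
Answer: I*√30093362984370/87632790 ≈ 0.062599*I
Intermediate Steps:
o(c) = -1/255 (o(c) = 1/(-267 + 12) = 1/(-255) = -1/255)
d = -1/255 ≈ -0.0039216
√(1/(-97*384 + 380906) + d) = √(1/(-97*384 + 380906) - 1/255) = √(1/(-37248 + 380906) - 1/255) = √(1/343658 - 1/255) = √(-343403/87632790) = I*√30093362984370/87632790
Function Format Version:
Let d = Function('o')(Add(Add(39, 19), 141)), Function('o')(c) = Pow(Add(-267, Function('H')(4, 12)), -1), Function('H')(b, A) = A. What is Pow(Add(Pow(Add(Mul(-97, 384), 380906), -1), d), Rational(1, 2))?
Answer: Mul(Rational(1, 87632790), I, Pow(30093362984370, Rational(1, 2))) ≈ Mul(0.062599, I)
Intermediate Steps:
Function('o')(c) = Rational(-1, 255) (Function('o')(c) = Pow(Add(-267, 12), -1) = Pow(-255, -1) = Rational(-1, 255))
d = Rational(-1, 255) ≈ -0.0039216
Pow(Add(Pow(Add(Mul(-97, 384), 380906), -1), d), Rational(1, 2)) = Pow(Add(Pow(Add(Mul(-97, 384), 380906), -1), Rational(-1, 255)), Rational(1, 2)) = Pow(Add(Pow(Add(-37248, 380906), -1), Rational(-1, 255)), Rational(1, 2)) = Pow(Add(Pow(343658, -1), Rational(-1, 255)), Rational(1, 2)) = Pow(Add(Rational(1, 343658), Rational(-1, 255)), Rational(1, 2)) = Pow(Rational(-343403, 87632790), Rational(1, 2)) = Mul(Rational(1, 87632790), I, Pow(30093362984370, Rational(1, 2)))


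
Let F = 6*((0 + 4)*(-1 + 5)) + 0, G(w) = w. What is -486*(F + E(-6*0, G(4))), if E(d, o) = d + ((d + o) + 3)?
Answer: -50058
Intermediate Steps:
E(d, o) = 3 + o + 2*d (E(d, o) = d + (3 + d + o) = 3 + o + 2*d)
F = 96 (F = 6*(4*4) + 0 = 6*16 + 0 = 96 + 0 = 96)
-486*(F + E(-6*0, G(4))) = -486*(96 + (3 + 4 + 2*(-6*0))) = -486*(96 + (3 + 4 + 2*0)) = -486*(96 + (3 + 4 + 0)) = -486*(96 + 7) = -486*103 = -50058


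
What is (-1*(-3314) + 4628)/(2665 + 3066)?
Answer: 722/521 ≈ 1.3858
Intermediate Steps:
(-1*(-3314) + 4628)/(2665 + 3066) = (3314 + 4628)/5731 = 7942*(1/5731) = 722/521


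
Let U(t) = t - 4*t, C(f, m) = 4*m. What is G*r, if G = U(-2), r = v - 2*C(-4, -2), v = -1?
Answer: 90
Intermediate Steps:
r = 15 (r = -1 - 8*(-2) = -1 - 2*(-8) = -1 + 16 = 15)
U(t) = -3*t
G = 6 (G = -3*(-2) = 6)
G*r = 6*15 = 90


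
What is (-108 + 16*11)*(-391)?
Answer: -26588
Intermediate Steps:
(-108 + 16*11)*(-391) = (-108 + 176)*(-391) = 68*(-391) = -26588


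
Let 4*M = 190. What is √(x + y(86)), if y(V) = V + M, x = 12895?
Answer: √52114/2 ≈ 114.14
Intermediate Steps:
M = 95/2 (M = (¼)*190 = 95/2 ≈ 47.500)
y(V) = 95/2 + V (y(V) = V + 95/2 = 95/2 + V)
√(x + y(86)) = √(12895 + (95/2 + 86)) = √(12895 + 267/2) = √(26057/2) = √52114/2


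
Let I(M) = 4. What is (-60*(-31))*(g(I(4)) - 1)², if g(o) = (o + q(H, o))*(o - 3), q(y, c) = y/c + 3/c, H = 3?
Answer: 37665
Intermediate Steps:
q(y, c) = 3/c + y/c
g(o) = (-3 + o)*(o + 6/o) (g(o) = (o + (3 + 3)/o)*(o - 3) = (o + 6/o)*(-3 + o) = (-3 + o)*(o + 6/o))
(-60*(-31))*(g(I(4)) - 1)² = (-60*(-31))*((6 + 4² - 18/4 - 3*4) - 1)² = 1860*((6 + 16 - 18*¼ - 12) - 1)² = 1860*((6 + 16 - 9/2 - 12) - 1)² = 1860*(11/2 - 1)² = 1860*(9/2)² = 1860*(81/4) = 37665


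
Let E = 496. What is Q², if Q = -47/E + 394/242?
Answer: 8468600625/3601920256 ≈ 2.3511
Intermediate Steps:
Q = 92025/60016 (Q = -47/496 + 394/242 = -47*1/496 + 394*(1/242) = -47/496 + 197/121 = 92025/60016 ≈ 1.5333)
Q² = (92025/60016)² = 8468600625/3601920256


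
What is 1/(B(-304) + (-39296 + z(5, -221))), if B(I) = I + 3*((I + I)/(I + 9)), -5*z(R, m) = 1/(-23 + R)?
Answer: -5310/210243109 ≈ -2.5256e-5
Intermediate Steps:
z(R, m) = -1/(5*(-23 + R))
B(I) = I + 6*I/(9 + I) (B(I) = I + 3*((2*I)/(9 + I)) = I + 3*(2*I/(9 + I)) = I + 6*I/(9 + I))
1/(B(-304) + (-39296 + z(5, -221))) = 1/(-304*(15 - 304)/(9 - 304) + (-39296 - 1/(-115 + 5*5))) = 1/(-304*(-289)/(-295) + (-39296 - 1/(-115 + 25))) = 1/(-304*(-1/295)*(-289) + (-39296 - 1/(-90))) = 1/(-87856/295 + (-39296 - 1*(-1/90))) = 1/(-87856/295 + (-39296 + 1/90)) = 1/(-87856/295 - 3536639/90) = 1/(-210243109/5310) = -5310/210243109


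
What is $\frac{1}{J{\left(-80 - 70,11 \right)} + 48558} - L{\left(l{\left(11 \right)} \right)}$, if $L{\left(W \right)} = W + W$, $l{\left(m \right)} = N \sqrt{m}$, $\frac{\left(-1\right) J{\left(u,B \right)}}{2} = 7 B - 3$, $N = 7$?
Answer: $\frac{1}{48410} - 14 \sqrt{11} \approx -46.433$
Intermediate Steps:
$J{\left(u,B \right)} = 6 - 14 B$ ($J{\left(u,B \right)} = - 2 \left(7 B - 3\right) = - 2 \left(-3 + 7 B\right) = 6 - 14 B$)
$l{\left(m \right)} = 7 \sqrt{m}$
$L{\left(W \right)} = 2 W$
$\frac{1}{J{\left(-80 - 70,11 \right)} + 48558} - L{\left(l{\left(11 \right)} \right)} = \frac{1}{\left(6 - 154\right) + 48558} - 2 \cdot 7 \sqrt{11} = \frac{1}{\left(6 - 154\right) + 48558} - 14 \sqrt{11} = \frac{1}{-148 + 48558} - 14 \sqrt{11} = \frac{1}{48410} - 14 \sqrt{11}$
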